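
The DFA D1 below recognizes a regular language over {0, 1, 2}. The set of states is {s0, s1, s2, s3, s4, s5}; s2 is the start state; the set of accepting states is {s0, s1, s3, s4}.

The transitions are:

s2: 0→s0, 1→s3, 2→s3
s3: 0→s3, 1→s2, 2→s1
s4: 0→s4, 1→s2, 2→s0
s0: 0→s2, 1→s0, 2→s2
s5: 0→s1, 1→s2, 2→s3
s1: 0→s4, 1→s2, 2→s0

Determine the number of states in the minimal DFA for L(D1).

4

First remove the unreachable states {s5}; 5 states remain.
P0 = {s0,s1,s3,s4} | {s2}.
Refine {s0,s1,s3,s4} on symbol 0: members go to different blocks, giving {s1,s3,s4} and {s0}.
Refine {s1,s3,s4} on symbol 2: members go to different blocks, giving {s1,s4} and {s3}.
Stable partition: {s1,s4} | {s2} | {s0} | {s3} — 4 equivalence classes.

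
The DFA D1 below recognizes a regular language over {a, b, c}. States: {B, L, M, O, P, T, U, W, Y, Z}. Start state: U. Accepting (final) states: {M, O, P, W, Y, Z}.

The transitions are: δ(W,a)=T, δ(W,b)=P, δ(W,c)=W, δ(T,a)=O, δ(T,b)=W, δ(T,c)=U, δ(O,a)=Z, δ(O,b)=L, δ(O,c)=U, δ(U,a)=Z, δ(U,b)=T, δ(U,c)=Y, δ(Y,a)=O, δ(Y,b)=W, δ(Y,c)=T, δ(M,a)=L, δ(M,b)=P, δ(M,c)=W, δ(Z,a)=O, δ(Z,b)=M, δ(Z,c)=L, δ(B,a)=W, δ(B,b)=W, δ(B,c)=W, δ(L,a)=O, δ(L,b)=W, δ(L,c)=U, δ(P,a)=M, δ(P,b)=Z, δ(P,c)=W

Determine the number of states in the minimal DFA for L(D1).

6

States {B} cannot be reached from the start state, so discard them.
P0 = {M,O,P,W,Y,Z} | {L,T,U}.
On input a, block {M,O,P,W,Y,Z} splits into {O,P,Y,Z} and {M,W}.
Split {O,P,Y,Z} by δ(·,a) → {O,Y,Z} and {P}.
Refine {O,Y,Z} on symbol b: members go to different blocks, giving {Y,Z} and {O}.
Split {L,T,U} by δ(·,a) → {L,T} and {U}.
No further refinement is possible. Final partition (6 blocks): {Y,Z} | {L,T} | {M,W} | {P} | {O} | {U}.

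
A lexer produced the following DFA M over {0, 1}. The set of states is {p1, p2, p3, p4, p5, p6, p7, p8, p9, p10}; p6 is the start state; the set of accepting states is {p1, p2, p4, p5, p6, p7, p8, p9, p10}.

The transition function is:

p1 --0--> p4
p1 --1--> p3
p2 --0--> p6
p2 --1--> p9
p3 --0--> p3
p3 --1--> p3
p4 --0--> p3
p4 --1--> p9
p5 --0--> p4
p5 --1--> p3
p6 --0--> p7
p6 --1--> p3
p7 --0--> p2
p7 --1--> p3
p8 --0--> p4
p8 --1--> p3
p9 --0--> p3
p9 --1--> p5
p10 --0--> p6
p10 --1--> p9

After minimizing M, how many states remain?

States {p1,p8,p10} cannot be reached from the start state, so discard them.
Start with accepting vs non-accepting: {p2,p4,p5,p6,p7,p9} | {p3}.
Split {p2,p4,p5,p6,p7,p9} by δ(·,0) → {p2,p5,p6,p7} and {p4,p9}.
Split {p2,p5,p6,p7} by δ(·,0) → {p2,p6,p7} and {p5}.
Refine {p2,p6,p7} on symbol 1: members go to different blocks, giving {p6,p7} and {p2}.
Refine {p6,p7} on symbol 0: members go to different blocks, giving {p6} and {p7}.
Split {p4,p9} by δ(·,1) → {p4} and {p9}.
Stable partition: {p6} | {p3} | {p4} | {p5} | {p2} | {p7} | {p9} — 7 equivalence classes.

7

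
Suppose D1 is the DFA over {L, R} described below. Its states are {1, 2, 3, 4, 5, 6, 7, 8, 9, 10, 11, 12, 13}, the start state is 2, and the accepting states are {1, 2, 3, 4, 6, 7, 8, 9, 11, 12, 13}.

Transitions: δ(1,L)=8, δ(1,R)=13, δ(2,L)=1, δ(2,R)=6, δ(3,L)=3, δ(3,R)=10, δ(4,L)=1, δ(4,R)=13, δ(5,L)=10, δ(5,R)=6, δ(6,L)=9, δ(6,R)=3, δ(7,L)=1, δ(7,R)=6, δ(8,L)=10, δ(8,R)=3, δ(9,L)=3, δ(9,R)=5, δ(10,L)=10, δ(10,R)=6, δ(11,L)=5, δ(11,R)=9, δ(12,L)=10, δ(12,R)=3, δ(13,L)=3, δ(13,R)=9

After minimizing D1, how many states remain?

States {4,7,11,12} cannot be reached from the start state, so discard them.
P0 = {1,2,3,6,8,9,13} | {5,10}.
Refine {1,2,3,6,8,9,13} on symbol L: members go to different blocks, giving {1,2,3,6,9,13} and {8}.
On input L, block {1,2,3,6,9,13} splits into {2,3,6,9,13} and {1}.
Refine {2,3,6,9,13} on symbol L: members go to different blocks, giving {3,6,9,13} and {2}.
On input R, block {3,6,9,13} splits into {3,9} and {6,13}.
Stable partition: {3,9} | {5,10} | {8} | {1} | {2} | {6,13} — 6 equivalence classes.

6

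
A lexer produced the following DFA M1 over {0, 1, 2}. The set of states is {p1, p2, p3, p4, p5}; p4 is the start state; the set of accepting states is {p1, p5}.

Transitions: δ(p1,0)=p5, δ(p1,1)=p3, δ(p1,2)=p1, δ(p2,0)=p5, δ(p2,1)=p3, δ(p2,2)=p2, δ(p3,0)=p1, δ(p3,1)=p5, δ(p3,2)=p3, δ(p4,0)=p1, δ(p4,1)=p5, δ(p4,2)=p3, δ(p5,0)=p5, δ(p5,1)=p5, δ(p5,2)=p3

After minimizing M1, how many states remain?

Reachable states from the start: {p1,p3,p4,p5}. Unreachable: {p2} — drop them.
Start with accepting vs non-accepting: {p1,p5} | {p3,p4}.
Refine {p1,p5} on symbol 1: members go to different blocks, giving {p1} and {p5}.
No further refinement is possible. Final partition (3 blocks): {p1} | {p3,p4} | {p5}.

3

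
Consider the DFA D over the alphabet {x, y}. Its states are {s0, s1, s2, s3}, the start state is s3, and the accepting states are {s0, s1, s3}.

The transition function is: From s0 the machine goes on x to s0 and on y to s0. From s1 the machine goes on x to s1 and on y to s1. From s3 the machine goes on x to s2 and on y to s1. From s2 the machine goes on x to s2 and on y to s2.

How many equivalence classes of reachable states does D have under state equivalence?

Reachable states from the start: {s1,s2,s3}. Unreachable: {s0} — drop them.
Initial partition by acceptance: {s1,s3} | {s2}.
Refine {s1,s3} on symbol x: members go to different blocks, giving {s1} and {s3}.
The partition is now stable with 3 blocks: {s1} | {s2} | {s3}.

3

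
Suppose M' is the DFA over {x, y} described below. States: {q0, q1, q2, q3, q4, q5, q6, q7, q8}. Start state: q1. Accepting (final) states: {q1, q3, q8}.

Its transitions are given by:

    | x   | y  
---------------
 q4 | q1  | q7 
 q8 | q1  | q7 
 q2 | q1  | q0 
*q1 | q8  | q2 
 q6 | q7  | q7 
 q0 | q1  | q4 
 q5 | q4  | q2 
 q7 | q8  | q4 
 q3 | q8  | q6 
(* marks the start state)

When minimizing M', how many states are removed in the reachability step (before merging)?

3

Starting at q1 and following transitions, the reachable set is {q0, q1, q2, q4, q7, q8}. That leaves q3, q5, q6 unreachable — 3 in total.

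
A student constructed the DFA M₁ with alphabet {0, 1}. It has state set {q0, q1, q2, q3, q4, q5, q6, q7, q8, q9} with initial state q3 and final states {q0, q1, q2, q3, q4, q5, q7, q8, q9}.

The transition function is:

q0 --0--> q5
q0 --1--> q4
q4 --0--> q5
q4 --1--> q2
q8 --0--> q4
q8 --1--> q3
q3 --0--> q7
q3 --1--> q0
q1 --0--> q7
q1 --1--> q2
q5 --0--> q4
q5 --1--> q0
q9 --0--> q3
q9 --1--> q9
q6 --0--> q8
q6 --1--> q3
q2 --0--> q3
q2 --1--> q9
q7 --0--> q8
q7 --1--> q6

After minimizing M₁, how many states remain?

States {q1} cannot be reached from the start state, so discard them.
Initial partition by acceptance: {q0,q2,q3,q4,q5,q7,q8,q9} | {q6}.
Refine {q0,q2,q3,q4,q5,q7,q8,q9} on symbol 1: members go to different blocks, giving {q0,q2,q3,q4,q5,q8,q9} and {q7}.
Refine {q0,q2,q3,q4,q5,q8,q9} on symbol 0: members go to different blocks, giving {q0,q2,q4,q5,q8,q9} and {q3}.
Refine {q0,q2,q4,q5,q8,q9} on symbol 0: members go to different blocks, giving {q0,q4,q5,q8} and {q2,q9}.
Refine {q0,q4,q5,q8} on symbol 1: members go to different blocks, giving {q0,q5} and {q4} and {q8}.
Split {q0,q5} by δ(·,0) → {q0} and {q5}.
Stable partition: {q0} | {q6} | {q7} | {q3} | {q2,q9} | {q4} | {q8} | {q5} — 8 equivalence classes.

8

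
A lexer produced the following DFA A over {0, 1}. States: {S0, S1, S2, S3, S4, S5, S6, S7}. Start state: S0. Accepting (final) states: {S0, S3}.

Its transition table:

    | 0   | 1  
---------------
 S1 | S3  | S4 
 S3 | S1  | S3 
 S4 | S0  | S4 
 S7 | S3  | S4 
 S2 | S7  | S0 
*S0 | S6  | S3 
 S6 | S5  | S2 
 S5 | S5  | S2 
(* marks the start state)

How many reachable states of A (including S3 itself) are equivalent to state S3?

1

Initial partition by acceptance: {S0,S3} | {S1,S2,S4,S5,S6,S7}.
Split {S1,S2,S4,S5,S6,S7} by δ(·,0) → {S1,S4,S7} and {S2,S5,S6}.
Refine {S0,S3} on symbol 0: members go to different blocks, giving {S0} and {S3}.
Refine {S1,S4,S7} on symbol 0: members go to different blocks, giving {S1,S7} and {S4}.
Split {S2,S5,S6} by δ(·,0) → {S5,S6} and {S2}.
No further refinement is possible. Final partition (6 blocks): {S0} | {S1,S7} | {S5,S6} | {S3} | {S4} | {S2}.
The equivalence class containing S3 is {S3}, of size 1.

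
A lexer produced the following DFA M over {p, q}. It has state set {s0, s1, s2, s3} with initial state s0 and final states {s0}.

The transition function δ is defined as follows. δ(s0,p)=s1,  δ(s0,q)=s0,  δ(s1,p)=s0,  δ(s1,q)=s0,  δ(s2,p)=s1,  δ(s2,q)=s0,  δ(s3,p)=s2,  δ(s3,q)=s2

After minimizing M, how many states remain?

Reachable states from the start: {s0,s1}. Unreachable: {s2,s3} — drop them.
Start with accepting vs non-accepting: {s0} | {s1}.
No further refinement is possible. Final partition (2 blocks): {s0} | {s1}.

2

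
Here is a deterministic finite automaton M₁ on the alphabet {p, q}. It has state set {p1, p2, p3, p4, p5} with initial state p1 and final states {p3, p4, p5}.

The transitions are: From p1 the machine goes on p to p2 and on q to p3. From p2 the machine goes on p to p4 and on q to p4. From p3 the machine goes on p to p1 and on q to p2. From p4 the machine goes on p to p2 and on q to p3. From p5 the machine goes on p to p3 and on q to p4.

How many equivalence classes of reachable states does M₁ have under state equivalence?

First remove the unreachable states {p5}; 4 states remain.
Start with accepting vs non-accepting: {p3,p4} | {p1,p2}.
On input q, block {p3,p4} splits into {p3} and {p4}.
Split {p1,p2} by δ(·,p) → {p1} and {p2}.
Stable partition: {p3} | {p1} | {p4} | {p2} — 4 equivalence classes.

4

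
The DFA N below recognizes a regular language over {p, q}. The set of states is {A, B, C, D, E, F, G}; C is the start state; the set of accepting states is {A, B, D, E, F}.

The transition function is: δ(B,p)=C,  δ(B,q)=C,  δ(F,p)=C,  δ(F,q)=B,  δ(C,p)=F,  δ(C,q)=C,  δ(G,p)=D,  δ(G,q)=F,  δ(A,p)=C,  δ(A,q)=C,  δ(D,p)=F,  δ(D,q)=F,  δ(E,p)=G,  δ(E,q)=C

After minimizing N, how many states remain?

Reachable states from the start: {B,C,F}. Unreachable: {A,D,E,G} — drop them.
Initial partition by acceptance: {B,F} | {C}.
Refine {B,F} on symbol q: members go to different blocks, giving {B} and {F}.
Stable partition: {B} | {C} | {F} — 3 equivalence classes.

3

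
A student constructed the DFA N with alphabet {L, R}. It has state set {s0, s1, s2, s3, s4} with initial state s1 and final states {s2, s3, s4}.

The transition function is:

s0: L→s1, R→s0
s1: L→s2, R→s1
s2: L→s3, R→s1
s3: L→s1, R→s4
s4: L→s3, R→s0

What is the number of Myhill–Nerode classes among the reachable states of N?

Initial partition by acceptance: {s2,s3,s4} | {s0,s1}.
Refine {s2,s3,s4} on symbol L: members go to different blocks, giving {s2,s4} and {s3}.
On input L, block {s0,s1} splits into {s0} and {s1}.
On input R, block {s2,s4} splits into {s2} and {s4}.
Stable partition: {s2} | {s0} | {s3} | {s1} | {s4} — 5 equivalence classes.

5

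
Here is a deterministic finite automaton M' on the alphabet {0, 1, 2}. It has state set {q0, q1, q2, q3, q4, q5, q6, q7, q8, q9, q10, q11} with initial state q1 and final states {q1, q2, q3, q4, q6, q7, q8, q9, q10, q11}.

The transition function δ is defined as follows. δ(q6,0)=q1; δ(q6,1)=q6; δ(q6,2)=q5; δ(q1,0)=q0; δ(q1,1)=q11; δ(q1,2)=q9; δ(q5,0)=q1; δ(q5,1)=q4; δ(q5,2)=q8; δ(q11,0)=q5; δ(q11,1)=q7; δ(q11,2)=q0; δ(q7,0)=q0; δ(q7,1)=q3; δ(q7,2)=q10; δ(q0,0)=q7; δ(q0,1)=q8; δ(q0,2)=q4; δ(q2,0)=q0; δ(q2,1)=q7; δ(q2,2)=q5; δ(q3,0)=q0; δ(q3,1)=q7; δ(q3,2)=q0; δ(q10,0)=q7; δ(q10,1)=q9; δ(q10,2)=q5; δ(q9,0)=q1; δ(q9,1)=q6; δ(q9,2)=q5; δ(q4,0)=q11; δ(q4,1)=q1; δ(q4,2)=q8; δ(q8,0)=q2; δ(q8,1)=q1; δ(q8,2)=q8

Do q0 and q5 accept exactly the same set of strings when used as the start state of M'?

Yes

All states are reachable from the start state.
Initial partition by acceptance: {q1,q2,q3,q4,q6,q7,q8,q9,q10,q11} | {q0,q5}.
Refine {q1,q2,q3,q4,q6,q7,q8,q9,q10,q11} on symbol 0: members go to different blocks, giving {q1,q2,q3,q7,q11} and {q4,q6,q8,q9,q10}.
Split {q1,q2,q3,q7,q11} by δ(·,2) → {q2,q3,q11} and {q1,q7}.
Split {q4,q6,q8,q9,q10} by δ(·,0) → {q6,q9,q10} and {q4,q8}.
Stable partition: {q2,q3,q11} | {q0,q5} | {q6,q9,q10} | {q1,q7} | {q4,q8} — 5 equivalence classes.
q0 and q5 lie in the same block of the stable partition, so they are equivalent — no string distinguishes them.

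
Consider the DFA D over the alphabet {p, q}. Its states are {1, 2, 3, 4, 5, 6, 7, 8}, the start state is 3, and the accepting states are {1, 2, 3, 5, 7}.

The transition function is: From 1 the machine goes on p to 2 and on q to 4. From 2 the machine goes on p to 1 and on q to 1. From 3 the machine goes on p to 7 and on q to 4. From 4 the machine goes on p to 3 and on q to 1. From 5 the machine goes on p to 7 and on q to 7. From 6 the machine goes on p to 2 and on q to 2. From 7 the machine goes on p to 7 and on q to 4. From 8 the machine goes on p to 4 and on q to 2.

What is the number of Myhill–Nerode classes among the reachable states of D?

4

First remove the unreachable states {5,6,8}; 5 states remain.
P0 = {1,2,3,7} | {4}.
Split {1,2,3,7} by δ(·,q) → {1,3,7} and {2}.
On input p, block {1,3,7} splits into {3,7} and {1}.
No further refinement is possible. Final partition (4 blocks): {3,7} | {4} | {2} | {1}.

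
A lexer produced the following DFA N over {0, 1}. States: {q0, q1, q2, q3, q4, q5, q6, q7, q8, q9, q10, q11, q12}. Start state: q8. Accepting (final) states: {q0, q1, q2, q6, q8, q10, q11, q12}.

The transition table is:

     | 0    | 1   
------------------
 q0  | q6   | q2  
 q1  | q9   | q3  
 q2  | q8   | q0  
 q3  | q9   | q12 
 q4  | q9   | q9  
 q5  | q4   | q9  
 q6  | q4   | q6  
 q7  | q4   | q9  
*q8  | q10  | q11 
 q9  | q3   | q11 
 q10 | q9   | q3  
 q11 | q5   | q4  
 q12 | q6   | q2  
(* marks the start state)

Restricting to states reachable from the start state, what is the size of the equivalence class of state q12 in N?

2

First remove the unreachable states {q1,q7}; 11 states remain.
P0 = {q0,q2,q6,q8,q10,q11,q12} | {q3,q4,q5,q9}.
Refine {q0,q2,q6,q8,q10,q11,q12} on symbol 0: members go to different blocks, giving {q0,q2,q8,q12} and {q6,q10,q11}.
Split {q0,q2,q8,q12} by δ(·,0) → {q0,q8,q12} and {q2}.
On input 1, block {q0,q8,q12} splits into {q0,q12} and {q8}.
Refine {q3,q4,q5,q9} on symbol 1: members go to different blocks, giving {q4,q5} and {q3} and {q9}.
On input 0, block {q4,q5} splits into {q4} and {q5}.
Refine {q6,q10,q11} on symbol 0: members go to different blocks, giving {q6} and {q10} and {q11}.
The partition is now stable with 10 blocks: {q0,q12} | {q4} | {q6} | {q2} | {q8} | {q3} | {q9} | {q5} | {q10} | {q11}.
The equivalence class containing q12 is {q0,q12}, of size 2.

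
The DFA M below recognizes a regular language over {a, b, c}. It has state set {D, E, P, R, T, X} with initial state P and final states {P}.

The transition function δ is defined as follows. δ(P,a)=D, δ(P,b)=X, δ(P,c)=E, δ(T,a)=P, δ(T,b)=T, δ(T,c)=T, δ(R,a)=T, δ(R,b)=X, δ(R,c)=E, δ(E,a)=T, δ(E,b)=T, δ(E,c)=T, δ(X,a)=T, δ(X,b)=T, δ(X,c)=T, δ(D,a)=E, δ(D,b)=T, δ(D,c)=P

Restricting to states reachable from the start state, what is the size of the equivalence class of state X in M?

2

States {R} cannot be reached from the start state, so discard them.
Initial partition by acceptance: {P} | {D,E,T,X}.
On input a, block {D,E,T,X} splits into {D,E,X} and {T}.
On input a, block {D,E,X} splits into {E,X} and {D}.
No further refinement is possible. Final partition (4 blocks): {P} | {E,X} | {T} | {D}.
State X belongs to the block {E,X}, which has 2 states.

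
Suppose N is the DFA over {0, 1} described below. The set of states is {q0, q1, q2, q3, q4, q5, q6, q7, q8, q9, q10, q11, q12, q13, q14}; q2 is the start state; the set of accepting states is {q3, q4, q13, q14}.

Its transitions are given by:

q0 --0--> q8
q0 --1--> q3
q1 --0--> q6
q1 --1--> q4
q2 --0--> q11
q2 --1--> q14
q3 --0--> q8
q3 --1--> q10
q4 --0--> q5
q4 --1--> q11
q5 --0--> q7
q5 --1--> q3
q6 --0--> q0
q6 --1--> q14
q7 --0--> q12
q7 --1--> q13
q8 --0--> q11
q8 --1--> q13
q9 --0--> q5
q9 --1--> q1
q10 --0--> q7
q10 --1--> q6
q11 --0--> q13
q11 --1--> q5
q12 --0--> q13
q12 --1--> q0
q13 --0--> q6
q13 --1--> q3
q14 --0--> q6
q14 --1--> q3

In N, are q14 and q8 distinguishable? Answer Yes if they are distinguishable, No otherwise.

States {q1,q4,q9} cannot be reached from the start state, so discard them.
Initial partition by acceptance: {q3,q13,q14} | {q0,q2,q5,q6,q7,q8,q10,q11,q12}.
On input 1, block {q3,q13,q14} splits into {q13,q14} and {q3}.
Split {q0,q2,q5,q6,q7,q8,q10,q11,q12} by δ(·,0) → {q0,q2,q5,q6,q7,q8,q10} and {q11,q12}.
Refine {q0,q2,q5,q6,q7,q8,q10} on symbol 0: members go to different blocks, giving {q0,q5,q6,q10} and {q2,q7,q8}.
Refine {q0,q5,q6,q10} on symbol 0: members go to different blocks, giving {q0,q5,q10} and {q6}.
Split {q0,q5,q10} by δ(·,1) → {q0,q5} and {q10}.
The partition is now stable with 7 blocks: {q13,q14} | {q0,q5} | {q3} | {q11,q12} | {q2,q7,q8} | {q6} | {q10}.
q14 and q8 end up in different blocks, so they are distinguishable. For instance, the string 'ε' is accepted from only q14.

Yes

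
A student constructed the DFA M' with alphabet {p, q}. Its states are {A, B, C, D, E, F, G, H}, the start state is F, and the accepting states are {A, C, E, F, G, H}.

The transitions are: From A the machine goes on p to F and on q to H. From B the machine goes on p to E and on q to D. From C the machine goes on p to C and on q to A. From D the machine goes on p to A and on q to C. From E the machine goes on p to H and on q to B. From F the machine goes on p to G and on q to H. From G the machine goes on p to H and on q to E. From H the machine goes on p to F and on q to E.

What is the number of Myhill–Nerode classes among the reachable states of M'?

P0 = {A,C,E,F,G,H} | {B,D}.
On input q, block {A,C,E,F,G,H} splits into {A,C,F,G,H} and {E}.
Refine {A,C,F,G,H} on symbol q: members go to different blocks, giving {A,C,F} and {G,H}.
On input p, block {A,C,F} splits into {A,C} and {F}.
Refine {A,C} on symbol p: members go to different blocks, giving {A} and {C}.
Refine {B,D} on symbol p: members go to different blocks, giving {B} and {D}.
Split {G,H} by δ(·,p) → {G} and {H}.
The partition is now stable with 8 blocks: {A} | {B} | {E} | {G} | {F} | {C} | {D} | {H}.

8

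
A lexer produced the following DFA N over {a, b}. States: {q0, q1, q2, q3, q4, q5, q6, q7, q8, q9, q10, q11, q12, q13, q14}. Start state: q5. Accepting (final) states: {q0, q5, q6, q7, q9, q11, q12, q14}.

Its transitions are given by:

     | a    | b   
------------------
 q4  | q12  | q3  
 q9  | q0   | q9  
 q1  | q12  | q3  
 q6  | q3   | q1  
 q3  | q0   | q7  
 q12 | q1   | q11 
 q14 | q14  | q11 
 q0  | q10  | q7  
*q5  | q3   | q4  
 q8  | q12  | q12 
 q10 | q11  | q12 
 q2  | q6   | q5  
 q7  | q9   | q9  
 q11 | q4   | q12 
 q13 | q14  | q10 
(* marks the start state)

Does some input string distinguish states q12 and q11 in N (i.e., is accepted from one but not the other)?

No

First remove the unreachable states {q2,q6,q8,q13,q14}; 10 states remain.
P0 = {q0,q5,q7,q9,q11,q12} | {q1,q3,q4,q10}.
Refine {q0,q5,q7,q9,q11,q12} on symbol a: members go to different blocks, giving {q0,q5,q11,q12} and {q7,q9}.
On input b, block {q0,q5,q11,q12} splits into {q11,q12} and {q0} and {q5}.
Refine {q1,q3,q4,q10} on symbol a: members go to different blocks, giving {q1,q4,q10} and {q3}.
Split {q1,q4,q10} by δ(·,b) → {q1,q4} and {q10}.
Split {q7,q9} by δ(·,a) → {q7} and {q9}.
The partition is now stable with 8 blocks: {q11,q12} | {q1,q4} | {q7} | {q0} | {q5} | {q3} | {q10} | {q9}.
q12 and q11 lie in the same block of the stable partition, so they are equivalent — no string distinguishes them.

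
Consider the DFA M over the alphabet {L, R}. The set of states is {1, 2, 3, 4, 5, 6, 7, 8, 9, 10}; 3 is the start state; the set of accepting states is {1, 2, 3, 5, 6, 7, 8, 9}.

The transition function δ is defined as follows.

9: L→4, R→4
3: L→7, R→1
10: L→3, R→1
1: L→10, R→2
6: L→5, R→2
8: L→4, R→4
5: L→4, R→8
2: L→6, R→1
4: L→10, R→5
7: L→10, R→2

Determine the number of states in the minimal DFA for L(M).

Reachable states from the start: {1,2,3,4,5,6,7,8,10}. Unreachable: {9} — drop them.
P0 = {1,2,3,5,6,7,8} | {4,10}.
Refine {1,2,3,5,6,7,8} on symbol L: members go to different blocks, giving {1,5,7,8} and {2,3,6}.
On input R, block {1,5,7,8} splits into {1,7} and {5} and {8}.
On input L, block {4,10} splits into {4} and {10}.
On input L, block {2,3,6} splits into {2} and {3} and {6}.
The partition is now stable with 8 blocks: {1,7} | {4} | {2} | {5} | {8} | {10} | {3} | {6}.

8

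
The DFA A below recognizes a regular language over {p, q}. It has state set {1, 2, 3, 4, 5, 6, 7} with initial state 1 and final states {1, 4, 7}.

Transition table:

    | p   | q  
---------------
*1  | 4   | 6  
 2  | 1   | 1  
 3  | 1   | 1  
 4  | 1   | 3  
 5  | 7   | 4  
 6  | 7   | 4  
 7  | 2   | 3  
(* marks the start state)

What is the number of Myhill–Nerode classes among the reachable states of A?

First remove the unreachable states {5}; 6 states remain.
P0 = {1,4,7} | {2,3,6}.
Split {1,4,7} by δ(·,p) → {1,4} and {7}.
Split {2,3,6} by δ(·,p) → {2,3} and {6}.
On input q, block {1,4} splits into {1} and {4}.
The partition is now stable with 5 blocks: {1} | {2,3} | {7} | {6} | {4}.

5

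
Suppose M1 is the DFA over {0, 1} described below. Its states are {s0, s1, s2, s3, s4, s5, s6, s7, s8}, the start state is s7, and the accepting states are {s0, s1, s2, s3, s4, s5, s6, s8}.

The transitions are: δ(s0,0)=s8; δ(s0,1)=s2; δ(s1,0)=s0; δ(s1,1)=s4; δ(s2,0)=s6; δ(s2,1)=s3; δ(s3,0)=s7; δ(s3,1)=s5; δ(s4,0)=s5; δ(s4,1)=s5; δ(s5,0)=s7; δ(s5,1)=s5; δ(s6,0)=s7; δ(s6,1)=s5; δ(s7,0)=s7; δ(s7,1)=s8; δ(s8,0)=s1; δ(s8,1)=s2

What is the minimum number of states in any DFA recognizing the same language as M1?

All states are reachable from the start state.
Start with accepting vs non-accepting: {s0,s1,s2,s3,s4,s5,s6,s8} | {s7}.
Refine {s0,s1,s2,s3,s4,s5,s6,s8} on symbol 0: members go to different blocks, giving {s0,s1,s2,s4,s8} and {s3,s5,s6}.
On input 0, block {s0,s1,s2,s4,s8} splits into {s0,s1,s8} and {s2,s4}.
No further refinement is possible. Final partition (4 blocks): {s0,s1,s8} | {s7} | {s3,s5,s6} | {s2,s4}.

4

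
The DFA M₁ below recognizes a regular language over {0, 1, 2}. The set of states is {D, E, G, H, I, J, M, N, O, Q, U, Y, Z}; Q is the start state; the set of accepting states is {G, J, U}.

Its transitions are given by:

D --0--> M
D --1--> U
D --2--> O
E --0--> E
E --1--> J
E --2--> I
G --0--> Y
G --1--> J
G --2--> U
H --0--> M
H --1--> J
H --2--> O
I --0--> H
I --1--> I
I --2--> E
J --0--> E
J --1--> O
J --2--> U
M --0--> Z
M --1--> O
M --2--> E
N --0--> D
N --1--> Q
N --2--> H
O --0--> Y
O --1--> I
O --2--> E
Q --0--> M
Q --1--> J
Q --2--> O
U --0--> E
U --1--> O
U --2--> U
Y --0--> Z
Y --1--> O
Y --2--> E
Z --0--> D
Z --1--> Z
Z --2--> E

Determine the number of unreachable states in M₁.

2

BFS from Q reaches {D, E, H, I, J, M, O, Q, U, Y, Z}; the 2 state(s) G, N are never visited.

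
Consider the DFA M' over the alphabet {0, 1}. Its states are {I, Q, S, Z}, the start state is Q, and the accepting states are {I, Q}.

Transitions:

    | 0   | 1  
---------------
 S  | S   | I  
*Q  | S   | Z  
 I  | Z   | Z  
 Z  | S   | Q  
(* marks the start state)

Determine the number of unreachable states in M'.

0

Exploring from Q, all states are eventually visited, so none are unreachable.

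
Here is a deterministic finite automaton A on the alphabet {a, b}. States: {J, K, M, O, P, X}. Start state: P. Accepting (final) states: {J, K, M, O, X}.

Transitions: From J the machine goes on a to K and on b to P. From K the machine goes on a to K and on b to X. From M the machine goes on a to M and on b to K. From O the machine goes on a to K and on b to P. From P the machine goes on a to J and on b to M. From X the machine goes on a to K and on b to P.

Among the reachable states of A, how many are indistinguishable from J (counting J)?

2

Reachable states from the start: {J,K,M,P,X}. Unreachable: {O} — drop them.
Initial partition by acceptance: {J,K,M,X} | {P}.
Split {J,K,M,X} by δ(·,b) → {J,X} and {K,M}.
Refine {K,M} on symbol b: members go to different blocks, giving {K} and {M}.
Stable partition: {J,X} | {P} | {K} | {M} — 4 equivalence classes.
The equivalence class containing J is {J,X}, of size 2.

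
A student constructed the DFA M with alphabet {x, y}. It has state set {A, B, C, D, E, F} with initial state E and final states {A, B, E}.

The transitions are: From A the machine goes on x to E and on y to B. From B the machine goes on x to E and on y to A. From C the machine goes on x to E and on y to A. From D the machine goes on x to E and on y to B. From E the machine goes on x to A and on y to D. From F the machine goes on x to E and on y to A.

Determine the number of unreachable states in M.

2

No path from E leads to C, F; the other 4 states are all reachable.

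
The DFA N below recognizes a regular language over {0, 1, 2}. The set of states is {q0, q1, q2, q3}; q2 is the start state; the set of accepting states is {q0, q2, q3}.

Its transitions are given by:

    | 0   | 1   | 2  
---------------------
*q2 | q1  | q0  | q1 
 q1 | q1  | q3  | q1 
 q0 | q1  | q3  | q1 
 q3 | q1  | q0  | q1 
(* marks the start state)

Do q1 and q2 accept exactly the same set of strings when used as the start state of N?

P0 = {q0,q2,q3} | {q1}.
The partition is now stable with 2 blocks: {q0,q2,q3} | {q1}.
q1 and q2 end up in different blocks, so they are distinguishable. For instance, the string 'ε' is accepted from only q2.

No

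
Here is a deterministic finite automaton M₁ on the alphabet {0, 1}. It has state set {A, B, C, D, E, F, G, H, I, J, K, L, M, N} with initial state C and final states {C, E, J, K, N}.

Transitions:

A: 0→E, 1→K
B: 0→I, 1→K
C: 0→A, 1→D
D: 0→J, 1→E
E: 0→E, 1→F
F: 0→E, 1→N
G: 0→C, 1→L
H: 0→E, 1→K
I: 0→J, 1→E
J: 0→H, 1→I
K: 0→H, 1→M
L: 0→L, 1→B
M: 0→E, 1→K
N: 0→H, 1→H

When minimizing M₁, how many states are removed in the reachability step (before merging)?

3

BFS from C reaches {A, C, D, E, F, H, I, J, K, M, N}; the 3 state(s) B, G, L are never visited.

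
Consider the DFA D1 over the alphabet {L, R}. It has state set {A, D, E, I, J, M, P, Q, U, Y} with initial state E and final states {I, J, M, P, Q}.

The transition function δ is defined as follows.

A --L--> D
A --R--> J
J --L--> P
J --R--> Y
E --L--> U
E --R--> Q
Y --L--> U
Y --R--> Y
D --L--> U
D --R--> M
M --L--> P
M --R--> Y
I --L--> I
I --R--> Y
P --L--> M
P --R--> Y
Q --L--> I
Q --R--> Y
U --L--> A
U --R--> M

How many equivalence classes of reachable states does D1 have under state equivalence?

P0 = {I,J,M,P,Q} | {A,D,E,U,Y}.
On input R, block {A,D,E,U,Y} splits into {A,D,E,U} and {Y}.
Stable partition: {I,J,M,P,Q} | {A,D,E,U} | {Y} — 3 equivalence classes.

3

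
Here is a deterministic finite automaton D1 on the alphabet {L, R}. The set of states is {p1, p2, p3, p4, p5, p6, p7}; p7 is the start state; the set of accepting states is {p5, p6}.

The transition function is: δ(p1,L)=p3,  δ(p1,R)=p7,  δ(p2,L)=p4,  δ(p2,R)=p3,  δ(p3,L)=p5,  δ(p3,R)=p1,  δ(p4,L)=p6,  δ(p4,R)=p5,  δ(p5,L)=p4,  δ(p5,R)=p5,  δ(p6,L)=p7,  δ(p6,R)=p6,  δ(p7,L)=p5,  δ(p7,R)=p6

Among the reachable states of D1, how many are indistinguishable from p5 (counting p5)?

2

Reachable states from the start: {p4,p5,p6,p7}. Unreachable: {p1,p2,p3} — drop them.
Start with accepting vs non-accepting: {p5,p6} | {p4,p7}.
No further refinement is possible. Final partition (2 blocks): {p5,p6} | {p4,p7}.
The equivalence class containing p5 is {p5,p6}, of size 2.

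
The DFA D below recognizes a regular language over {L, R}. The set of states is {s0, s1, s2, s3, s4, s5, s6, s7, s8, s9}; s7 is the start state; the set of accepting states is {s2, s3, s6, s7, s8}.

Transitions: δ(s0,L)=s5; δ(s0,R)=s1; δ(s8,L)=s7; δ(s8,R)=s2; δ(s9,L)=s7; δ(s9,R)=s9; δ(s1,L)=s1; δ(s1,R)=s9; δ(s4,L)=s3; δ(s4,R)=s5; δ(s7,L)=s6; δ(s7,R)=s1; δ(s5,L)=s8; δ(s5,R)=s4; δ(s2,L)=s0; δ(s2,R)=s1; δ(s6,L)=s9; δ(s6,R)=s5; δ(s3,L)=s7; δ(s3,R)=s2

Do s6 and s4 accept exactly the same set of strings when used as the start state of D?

Start with accepting vs non-accepting: {s2,s3,s6,s7,s8} | {s0,s1,s4,s5,s9}.
On input L, block {s2,s3,s6,s7,s8} splits into {s3,s7,s8} and {s2,s6}.
Split {s3,s7,s8} by δ(·,L) → {s3,s8} and {s7}.
Refine {s0,s1,s4,s5,s9} on symbol L: members go to different blocks, giving {s0,s1} and {s4,s5} and {s9}.
Split {s0,s1} by δ(·,L) → {s0} and {s1}.
Split {s2,s6} by δ(·,L) → {s2} and {s6}.
No further refinement is possible. Final partition (8 blocks): {s3,s8} | {s0} | {s2} | {s7} | {s4,s5} | {s9} | {s1} | {s6}.
s6 and s4 end up in different blocks, so they are distinguishable. For instance, the string 'ε' is accepted from only s6.

No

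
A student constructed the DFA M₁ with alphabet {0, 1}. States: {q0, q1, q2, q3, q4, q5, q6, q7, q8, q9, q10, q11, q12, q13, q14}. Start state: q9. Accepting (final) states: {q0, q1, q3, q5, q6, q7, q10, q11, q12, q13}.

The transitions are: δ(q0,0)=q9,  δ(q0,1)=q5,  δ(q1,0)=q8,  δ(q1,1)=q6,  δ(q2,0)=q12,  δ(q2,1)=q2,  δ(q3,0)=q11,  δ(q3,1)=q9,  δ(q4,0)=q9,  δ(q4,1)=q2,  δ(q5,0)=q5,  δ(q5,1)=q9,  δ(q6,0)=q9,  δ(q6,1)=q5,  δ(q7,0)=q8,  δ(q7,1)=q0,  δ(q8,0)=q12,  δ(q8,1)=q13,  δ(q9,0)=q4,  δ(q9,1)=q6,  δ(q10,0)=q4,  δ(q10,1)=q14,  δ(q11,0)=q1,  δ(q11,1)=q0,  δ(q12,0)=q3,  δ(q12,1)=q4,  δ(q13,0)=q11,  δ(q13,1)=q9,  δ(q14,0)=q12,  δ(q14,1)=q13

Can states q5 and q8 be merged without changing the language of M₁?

No

Reachable states from the start: {q0,q1,q2,q3,q4,q5,q6,q8,q9,q11,q12,q13}. Unreachable: {q7,q10,q14} — drop them.
Start with accepting vs non-accepting: {q0,q1,q3,q5,q6,q11,q12,q13} | {q2,q4,q8,q9}.
Refine {q0,q1,q3,q5,q6,q11,q12,q13} on symbol 0: members go to different blocks, giving {q3,q5,q11,q12,q13} and {q0,q1,q6}.
On input 0, block {q3,q5,q11,q12,q13} splits into {q3,q5,q12,q13} and {q11}.
Split {q3,q5,q12,q13} by δ(·,0) → {q3,q13} and {q5,q12}.
Refine {q2,q4,q8,q9} on symbol 0: members go to different blocks, giving {q2,q8} and {q4,q9}.
On input 1, block {q2,q8} splits into {q2} and {q8}.
Refine {q0,q1,q6} on symbol 0: members go to different blocks, giving {q0,q6} and {q1}.
Refine {q5,q12} on symbol 0: members go to different blocks, giving {q5} and {q12}.
Refine {q4,q9} on symbol 1: members go to different blocks, giving {q4} and {q9}.
No further refinement is possible. Final partition (10 blocks): {q3,q13} | {q2} | {q0,q6} | {q11} | {q5} | {q4} | {q8} | {q1} | {q12} | {q9}.
q5 and q8 end up in different blocks, so they are distinguishable. For instance, the string 'ε' is accepted from only q5.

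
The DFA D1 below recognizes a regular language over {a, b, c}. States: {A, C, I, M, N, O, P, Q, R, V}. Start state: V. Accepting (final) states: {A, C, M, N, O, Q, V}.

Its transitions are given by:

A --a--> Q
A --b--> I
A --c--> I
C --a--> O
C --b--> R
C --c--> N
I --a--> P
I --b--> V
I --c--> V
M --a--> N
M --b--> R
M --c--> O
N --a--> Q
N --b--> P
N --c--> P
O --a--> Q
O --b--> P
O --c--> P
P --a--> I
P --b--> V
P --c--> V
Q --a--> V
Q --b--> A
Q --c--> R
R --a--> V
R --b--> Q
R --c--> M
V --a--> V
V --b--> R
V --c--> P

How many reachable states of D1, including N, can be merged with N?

Reachable states from the start: {A,I,M,N,O,P,Q,R,V}. Unreachable: {C} — drop them.
P0 = {A,M,N,O,Q,V} | {I,P,R}.
On input b, block {A,M,N,O,Q,V} splits into {A,M,N,O,V} and {Q}.
Split {A,M,N,O,V} by δ(·,a) → {A,N,O} and {M,V}.
Refine {I,P,R} on symbol a: members go to different blocks, giving {I,P} and {R}.
On input a, block {M,V} splits into {V} and {M}.
Stable partition: {A,N,O} | {I,P} | {Q} | {V} | {R} | {M} — 6 equivalence classes.
The equivalence class containing N is {A,N,O}, of size 3.

3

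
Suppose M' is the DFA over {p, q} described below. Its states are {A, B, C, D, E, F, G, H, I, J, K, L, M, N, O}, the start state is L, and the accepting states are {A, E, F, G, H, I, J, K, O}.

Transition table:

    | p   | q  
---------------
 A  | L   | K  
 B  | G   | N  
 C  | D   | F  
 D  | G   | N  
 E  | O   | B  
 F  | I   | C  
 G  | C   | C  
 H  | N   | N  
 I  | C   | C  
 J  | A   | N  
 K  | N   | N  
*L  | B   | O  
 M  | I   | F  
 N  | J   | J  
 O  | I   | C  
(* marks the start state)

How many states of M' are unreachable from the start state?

3

Starting at L and following transitions, the reachable set is {A, B, C, D, F, G, I, J, K, L, N, O}. That leaves E, H, M unreachable — 3 in total.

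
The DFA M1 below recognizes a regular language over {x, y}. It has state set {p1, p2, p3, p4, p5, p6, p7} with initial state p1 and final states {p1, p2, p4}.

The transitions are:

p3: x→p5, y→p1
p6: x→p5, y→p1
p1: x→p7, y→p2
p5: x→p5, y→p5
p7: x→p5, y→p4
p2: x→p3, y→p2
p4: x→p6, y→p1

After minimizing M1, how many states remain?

3

P0 = {p1,p2,p4} | {p3,p5,p6,p7}.
On input y, block {p3,p5,p6,p7} splits into {p3,p6,p7} and {p5}.
The partition is now stable with 3 blocks: {p1,p2,p4} | {p3,p6,p7} | {p5}.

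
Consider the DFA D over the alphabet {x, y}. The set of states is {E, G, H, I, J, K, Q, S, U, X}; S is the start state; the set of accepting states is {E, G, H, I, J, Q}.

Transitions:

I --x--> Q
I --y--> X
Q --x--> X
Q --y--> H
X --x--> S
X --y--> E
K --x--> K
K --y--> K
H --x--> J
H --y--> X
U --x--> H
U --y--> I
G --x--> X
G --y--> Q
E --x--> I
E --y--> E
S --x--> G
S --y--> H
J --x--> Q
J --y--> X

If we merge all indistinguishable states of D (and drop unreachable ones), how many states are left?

7

First remove the unreachable states {K,U}; 8 states remain.
Start with accepting vs non-accepting: {E,G,H,I,J,Q} | {S,X}.
Split {E,G,H,I,J,Q} by δ(·,x) → {E,H,I,J} and {G,Q}.
Refine {E,H,I,J} on symbol x: members go to different blocks, giving {I,J} and {E,H}.
Refine {S,X} on symbol x: members go to different blocks, giving {S} and {X}.
Split {G,Q} by δ(·,y) → {G} and {Q}.
Split {E,H} by δ(·,y) → {H} and {E}.
Stable partition: {I,J} | {S} | {G} | {H} | {X} | {Q} | {E} — 7 equivalence classes.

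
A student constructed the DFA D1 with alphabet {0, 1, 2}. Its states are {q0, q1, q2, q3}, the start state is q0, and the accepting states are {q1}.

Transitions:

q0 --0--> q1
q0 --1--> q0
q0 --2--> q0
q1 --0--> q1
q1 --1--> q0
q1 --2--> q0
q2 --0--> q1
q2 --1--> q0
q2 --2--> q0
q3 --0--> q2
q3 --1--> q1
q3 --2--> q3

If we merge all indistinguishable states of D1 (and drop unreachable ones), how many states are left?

2

First remove the unreachable states {q2,q3}; 2 states remain.
Initial partition by acceptance: {q1} | {q0}.
Stable partition: {q1} | {q0} — 2 equivalence classes.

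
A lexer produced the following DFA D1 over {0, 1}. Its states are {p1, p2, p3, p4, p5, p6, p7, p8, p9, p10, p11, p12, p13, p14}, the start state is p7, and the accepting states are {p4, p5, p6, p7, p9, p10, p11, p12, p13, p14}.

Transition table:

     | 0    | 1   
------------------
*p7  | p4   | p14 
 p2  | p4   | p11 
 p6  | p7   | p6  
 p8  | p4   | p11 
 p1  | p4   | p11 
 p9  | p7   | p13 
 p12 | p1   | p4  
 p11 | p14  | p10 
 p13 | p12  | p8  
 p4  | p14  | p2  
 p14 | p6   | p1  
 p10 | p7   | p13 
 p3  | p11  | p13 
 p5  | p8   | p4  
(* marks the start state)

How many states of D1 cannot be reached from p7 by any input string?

Starting at p7 and following transitions, the reachable set is {p1, p2, p4, p6, p7, p8, p10, p11, p12, p13, p14}. That leaves p3, p5, p9 unreachable — 3 in total.

3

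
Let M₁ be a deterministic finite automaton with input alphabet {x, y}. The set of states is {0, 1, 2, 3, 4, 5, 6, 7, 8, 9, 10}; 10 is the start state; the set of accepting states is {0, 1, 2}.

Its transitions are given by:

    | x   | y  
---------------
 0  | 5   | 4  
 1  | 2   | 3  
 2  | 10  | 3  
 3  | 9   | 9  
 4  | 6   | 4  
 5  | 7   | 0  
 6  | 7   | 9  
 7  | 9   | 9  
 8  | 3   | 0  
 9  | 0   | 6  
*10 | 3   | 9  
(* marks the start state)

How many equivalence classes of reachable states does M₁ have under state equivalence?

First remove the unreachable states {1,2,8}; 8 states remain.
P0 = {0} | {3,4,5,6,7,9,10}.
Refine {3,4,5,6,7,9,10} on symbol x: members go to different blocks, giving {3,4,5,6,7,10} and {9}.
Split {3,4,5,6,7,10} by δ(·,x) → {4,5,6,10} and {3,7}.
On input x, block {4,5,6,10} splits into {5,6,10} and {4}.
Split {5,6,10} by δ(·,y) → {6,10} and {5}.
Stable partition: {0} | {6,10} | {9} | {3,7} | {4} | {5} — 6 equivalence classes.

6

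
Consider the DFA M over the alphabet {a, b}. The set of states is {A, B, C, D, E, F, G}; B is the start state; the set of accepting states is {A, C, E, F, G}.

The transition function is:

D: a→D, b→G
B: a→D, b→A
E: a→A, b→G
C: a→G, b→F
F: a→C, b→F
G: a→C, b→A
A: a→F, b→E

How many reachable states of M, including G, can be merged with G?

Every state is reachable, so we keep all 7.
Start with accepting vs non-accepting: {A,C,E,F,G} | {B,D}.
The partition is now stable with 2 blocks: {A,C,E,F,G} | {B,D}.
State G belongs to the block {A,C,E,F,G}, which has 5 states.

5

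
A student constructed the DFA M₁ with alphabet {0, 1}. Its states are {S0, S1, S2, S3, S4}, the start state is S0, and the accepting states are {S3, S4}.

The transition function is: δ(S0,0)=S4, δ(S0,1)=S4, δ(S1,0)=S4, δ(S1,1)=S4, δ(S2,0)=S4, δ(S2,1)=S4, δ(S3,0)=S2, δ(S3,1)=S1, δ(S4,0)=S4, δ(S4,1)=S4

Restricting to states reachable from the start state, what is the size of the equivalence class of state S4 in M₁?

1

States {S1,S2,S3} cannot be reached from the start state, so discard them.
P0 = {S4} | {S0}.
Stable partition: {S4} | {S0} — 2 equivalence classes.
State S4 belongs to the block {S4}, which has 1 states.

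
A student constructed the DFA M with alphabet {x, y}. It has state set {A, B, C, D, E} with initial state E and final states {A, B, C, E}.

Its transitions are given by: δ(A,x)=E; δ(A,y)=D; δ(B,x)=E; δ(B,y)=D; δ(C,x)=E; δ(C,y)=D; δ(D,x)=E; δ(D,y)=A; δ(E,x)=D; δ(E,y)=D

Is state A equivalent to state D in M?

Reachable states from the start: {A,D,E}. Unreachable: {B,C} — drop them.
Initial partition by acceptance: {A,E} | {D}.
Split {A,E} by δ(·,x) → {A} and {E}.
The partition is now stable with 3 blocks: {A} | {D} | {E}.
A and D end up in different blocks, so they are distinguishable. For instance, the string 'ε' is accepted from only A.

No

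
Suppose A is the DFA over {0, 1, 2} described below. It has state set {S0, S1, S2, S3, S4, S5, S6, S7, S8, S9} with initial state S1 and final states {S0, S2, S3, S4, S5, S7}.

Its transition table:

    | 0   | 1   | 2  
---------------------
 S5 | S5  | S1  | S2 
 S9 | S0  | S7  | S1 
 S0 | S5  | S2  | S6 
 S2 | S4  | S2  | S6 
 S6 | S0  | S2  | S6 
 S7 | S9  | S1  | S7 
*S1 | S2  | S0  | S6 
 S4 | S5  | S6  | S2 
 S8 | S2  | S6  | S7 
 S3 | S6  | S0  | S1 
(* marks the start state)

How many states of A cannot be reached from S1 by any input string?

BFS from S1 reaches {S0, S1, S2, S4, S5, S6}; the 4 state(s) S3, S7, S8, S9 are never visited.

4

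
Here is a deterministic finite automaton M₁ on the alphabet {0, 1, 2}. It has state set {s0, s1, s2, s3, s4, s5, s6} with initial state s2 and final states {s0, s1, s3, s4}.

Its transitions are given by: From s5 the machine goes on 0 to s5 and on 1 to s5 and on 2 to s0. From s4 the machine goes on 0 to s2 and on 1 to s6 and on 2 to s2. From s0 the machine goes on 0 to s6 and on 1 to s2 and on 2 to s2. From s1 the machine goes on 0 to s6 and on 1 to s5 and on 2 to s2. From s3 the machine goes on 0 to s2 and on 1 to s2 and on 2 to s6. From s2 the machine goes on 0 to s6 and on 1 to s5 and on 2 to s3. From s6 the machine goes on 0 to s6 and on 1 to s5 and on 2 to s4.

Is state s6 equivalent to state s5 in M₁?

First remove the unreachable states {s1}; 6 states remain.
Initial partition by acceptance: {s0,s3,s4} | {s2,s5,s6}.
No further refinement is possible. Final partition (2 blocks): {s0,s3,s4} | {s2,s5,s6}.
s6 and s5 lie in the same block of the stable partition, so they are equivalent — no string distinguishes them.

Yes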